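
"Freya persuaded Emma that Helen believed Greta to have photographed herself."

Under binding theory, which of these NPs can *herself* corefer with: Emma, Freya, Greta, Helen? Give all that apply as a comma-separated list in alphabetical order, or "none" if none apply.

Greta

*herself* is a reflexive; Principle A requires it to be bound within its binding domain — the clause headed by 'photographed'.
— Emma: object of the matrix clause; c-commands the reflexive but lies outside its binding domain — cannot bind it (Principle A).
— Freya: subject of the matrix clause; c-commands the reflexive but lies outside its binding domain — cannot bind it (Principle A).
— Greta: subject of the clause headed by 'photographed'; c-commands the reflexive within its binding domain — allowed (Principle A).
— Helen: subject of the clause headed by 'believed'; c-commands the reflexive but lies outside its binding domain — cannot bind it (Principle A).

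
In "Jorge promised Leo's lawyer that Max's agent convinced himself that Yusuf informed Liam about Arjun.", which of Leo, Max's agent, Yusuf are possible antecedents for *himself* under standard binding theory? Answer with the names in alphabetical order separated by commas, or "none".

*himself* is a reflexive; Principle A requires it to be bound within its binding domain — the clause headed by 'convinced'.
— Leo: possessor inside the object DP of the matrix clause; does not c-command the reflexive — cannot bind it (Principle A).
— Max's agent: subject of the clause headed by 'convinced'; c-commands the reflexive within its binding domain — allowed (Principle A).
— Yusuf: subject of the clause headed by 'informed'; does not c-command the reflexive — cannot bind it (Principle A).

Max's agent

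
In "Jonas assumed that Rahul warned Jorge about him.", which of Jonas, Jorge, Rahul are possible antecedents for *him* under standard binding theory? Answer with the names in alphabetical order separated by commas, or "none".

Jonas

*him* is a pronoun; Principle B requires it to be free in its binding domain — the clause headed by 'warned'.
— Jonas: subject of the matrix clause; c-commands the pronoun but lies outside its binding domain — allowed.
— Jorge: object of the clause headed by 'warned'; c-commands the pronoun within its binding domain — blocked (Principle B).
— Rahul: subject of the clause headed by 'warned'; c-commands the pronoun within its binding domain — blocked (Principle B).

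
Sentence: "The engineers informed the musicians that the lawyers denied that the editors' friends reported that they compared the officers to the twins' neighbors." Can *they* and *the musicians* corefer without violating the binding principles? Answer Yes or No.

Yes

*the musicians* is an R-expression; Principle C requires it to be free (not bound by any c-commanding expression).
— they: subject of the clause headed by 'compared'; the pronoun does not c-command the R-expression — coreference allowed.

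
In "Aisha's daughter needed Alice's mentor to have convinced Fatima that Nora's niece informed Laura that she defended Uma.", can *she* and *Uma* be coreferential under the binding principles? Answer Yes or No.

No

*Uma* is an R-expression; Principle C requires it to be free (not bound by any c-commanding expression).
— she: subject of the clause headed by 'defended'; the pronoun c-commands the R-expression — coreference blocked (Principle C).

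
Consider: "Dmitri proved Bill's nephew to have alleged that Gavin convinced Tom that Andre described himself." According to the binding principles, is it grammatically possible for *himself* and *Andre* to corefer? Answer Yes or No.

*himself* is a reflexive; Principle A requires it to be bound within its binding domain — the clause headed by 'described'.
— Andre: subject of the clause headed by 'described'; c-commands the reflexive within its binding domain — allowed (Principle A).

Yes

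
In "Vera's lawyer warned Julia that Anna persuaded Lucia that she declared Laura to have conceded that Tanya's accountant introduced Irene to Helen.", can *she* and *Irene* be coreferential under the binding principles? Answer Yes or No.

*Irene* is an R-expression; Principle C requires it to be free (not bound by any c-commanding expression).
— she: subject of the clause headed by 'declared'; the pronoun c-commands the R-expression — coreference blocked (Principle C).

No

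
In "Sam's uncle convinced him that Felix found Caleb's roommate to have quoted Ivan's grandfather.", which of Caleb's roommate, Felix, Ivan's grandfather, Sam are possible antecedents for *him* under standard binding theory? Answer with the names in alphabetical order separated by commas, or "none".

*him* is a pronoun; Principle B requires it to be free in its binding domain — the matrix clause.
— Caleb's roommate: subject of the clause headed by 'quoted'; is c-commanded by the pronoun; coreference would bind this R-expression — blocked (Principle C).
— Felix: subject of the clause headed by 'found'; is c-commanded by the pronoun; coreference would bind this R-expression — blocked (Principle C).
— Ivan's grandfather: object of the clause headed by 'quoted'; is c-commanded by the pronoun; coreference would bind this R-expression — blocked (Principle C).
— Sam: possessor inside the subject DP of the matrix clause; does not c-command the pronoun — Principle B does not apply; allowed.

Sam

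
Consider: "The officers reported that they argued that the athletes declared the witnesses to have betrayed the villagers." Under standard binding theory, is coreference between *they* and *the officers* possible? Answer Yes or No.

*the officers* is an R-expression; Principle C requires it to be free (not bound by any c-commanding expression).
— they: subject of the clause headed by 'argued'; the pronoun does not c-command the R-expression — coreference allowed.

Yes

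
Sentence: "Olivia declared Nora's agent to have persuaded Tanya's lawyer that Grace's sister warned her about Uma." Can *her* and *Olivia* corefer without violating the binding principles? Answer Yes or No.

*Olivia* is an R-expression; Principle C requires it to be free (not bound by any c-commanding expression).
— her: object of the clause headed by 'warned'; the pronoun does not c-command the R-expression — coreference allowed.

Yes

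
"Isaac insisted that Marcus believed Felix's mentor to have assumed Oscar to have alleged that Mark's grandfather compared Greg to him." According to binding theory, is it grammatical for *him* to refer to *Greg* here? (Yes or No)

*Greg* is an R-expression; Principle C requires it to be free (not bound by any c-commanding expression).
— him: second object of the clause headed by 'compared'; the R-expression locally c-commands the pronoun — coreference blocked (Principle B on the pronoun).

No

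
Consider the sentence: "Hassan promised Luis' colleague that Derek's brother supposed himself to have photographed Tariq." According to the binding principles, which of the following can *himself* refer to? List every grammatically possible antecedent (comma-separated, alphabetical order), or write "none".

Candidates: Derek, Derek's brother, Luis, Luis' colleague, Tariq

Derek's brother

*himself* is a reflexive; Principle A requires it to be bound within its binding domain — the clause headed by 'supposed'.
— Derek: possessor inside the subject DP of the clause headed by 'supposed'; does not c-command the reflexive — cannot bind it (Principle A).
— Derek's brother: subject of the clause headed by 'supposed'; c-commands the reflexive within its binding domain — allowed (Principle A).
— Luis: possessor inside the object DP of the matrix clause; does not c-command the reflexive — cannot bind it (Principle A).
— Luis' colleague: object of the matrix clause; c-commands the reflexive but lies outside its binding domain — cannot bind it (Principle A).
— Tariq: object of the clause headed by 'photographed'; does not c-command the reflexive — cannot bind it (Principle A).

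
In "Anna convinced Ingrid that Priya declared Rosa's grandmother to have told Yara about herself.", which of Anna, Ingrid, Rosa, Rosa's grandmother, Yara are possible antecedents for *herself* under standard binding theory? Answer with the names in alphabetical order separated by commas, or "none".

Rosa's grandmother, Yara

*herself* is a reflexive; Principle A requires it to be bound within its binding domain — the clause headed by 'told'.
— Anna: subject of the matrix clause; c-commands the reflexive but lies outside its binding domain — cannot bind it (Principle A).
— Ingrid: object of the matrix clause; c-commands the reflexive but lies outside its binding domain — cannot bind it (Principle A).
— Rosa: possessor inside the subject DP of the clause headed by 'told'; does not c-command the reflexive — cannot bind it (Principle A).
— Rosa's grandmother: subject of the clause headed by 'told'; c-commands the reflexive within its binding domain — allowed (Principle A).
— Yara: object of the clause headed by 'told'; c-commands the reflexive within its binding domain — allowed (Principle A).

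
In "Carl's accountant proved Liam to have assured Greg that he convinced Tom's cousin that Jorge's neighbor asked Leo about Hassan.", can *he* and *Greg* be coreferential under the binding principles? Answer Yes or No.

*Greg* is an R-expression; Principle C requires it to be free (not bound by any c-commanding expression).
— he: subject of the clause headed by 'convinced'; the pronoun does not c-command the R-expression — coreference allowed.

Yes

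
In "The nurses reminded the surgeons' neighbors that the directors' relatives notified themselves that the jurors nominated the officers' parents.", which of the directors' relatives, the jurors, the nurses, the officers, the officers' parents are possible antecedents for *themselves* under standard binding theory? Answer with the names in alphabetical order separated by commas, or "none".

the directors' relatives

*themselves* is a reflexive; Principle A requires it to be bound within its binding domain — the clause headed by 'notified'.
— the directors' relatives: subject of the clause headed by 'notified'; c-commands the reflexive within its binding domain — allowed (Principle A).
— the jurors: subject of the clause headed by 'nominated'; does not c-command the reflexive — cannot bind it (Principle A).
— the nurses: subject of the matrix clause; c-commands the reflexive but lies outside its binding domain — cannot bind it (Principle A).
— the officers: possessor inside the object DP of the clause headed by 'nominated'; does not c-command the reflexive — cannot bind it (Principle A).
— the officers' parents: object of the clause headed by 'nominated'; does not c-command the reflexive — cannot bind it (Principle A).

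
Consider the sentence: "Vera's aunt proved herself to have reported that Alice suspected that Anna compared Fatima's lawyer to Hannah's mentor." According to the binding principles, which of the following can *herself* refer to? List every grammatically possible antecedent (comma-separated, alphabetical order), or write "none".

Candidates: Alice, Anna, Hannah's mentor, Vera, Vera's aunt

Vera's aunt

*herself* is a reflexive; Principle A requires it to be bound within its binding domain — the matrix clause.
— Alice: subject of the clause headed by 'suspected'; does not c-command the reflexive — cannot bind it (Principle A).
— Anna: subject of the clause headed by 'compared'; does not c-command the reflexive — cannot bind it (Principle A).
— Hannah's mentor: second object of the clause headed by 'compared'; does not c-command the reflexive — cannot bind it (Principle A).
— Vera: possessor inside the subject DP of the matrix clause; does not c-command the reflexive — cannot bind it (Principle A).
— Vera's aunt: subject of the matrix clause; c-commands the reflexive within its binding domain — allowed (Principle A).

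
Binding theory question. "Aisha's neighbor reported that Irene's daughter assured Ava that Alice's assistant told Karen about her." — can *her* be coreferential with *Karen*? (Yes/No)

No

*her* is a pronoun; Principle B requires it to be free in its binding domain — the clause headed by 'told'.
— Karen: object of the clause headed by 'told'; c-commands the pronoun within its binding domain — blocked (Principle B).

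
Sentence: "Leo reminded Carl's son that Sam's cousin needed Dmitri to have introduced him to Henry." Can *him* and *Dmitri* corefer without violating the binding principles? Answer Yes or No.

No

*Dmitri* is an R-expression; Principle C requires it to be free (not bound by any c-commanding expression).
— him: object of the clause headed by 'introduced'; the R-expression locally c-commands the pronoun — coreference blocked (Principle B on the pronoun).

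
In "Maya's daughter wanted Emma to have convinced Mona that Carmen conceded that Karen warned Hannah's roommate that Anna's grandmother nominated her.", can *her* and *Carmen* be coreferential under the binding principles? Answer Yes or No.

Yes

*Carmen* is an R-expression; Principle C requires it to be free (not bound by any c-commanding expression).
— her: object of the clause headed by 'nominated'; the pronoun does not c-command the R-expression — coreference allowed.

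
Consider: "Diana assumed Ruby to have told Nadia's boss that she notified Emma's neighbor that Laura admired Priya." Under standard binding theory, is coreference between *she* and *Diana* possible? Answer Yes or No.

Yes

*Diana* is an R-expression; Principle C requires it to be free (not bound by any c-commanding expression).
— she: subject of the clause headed by 'notified'; the pronoun does not c-command the R-expression — coreference allowed.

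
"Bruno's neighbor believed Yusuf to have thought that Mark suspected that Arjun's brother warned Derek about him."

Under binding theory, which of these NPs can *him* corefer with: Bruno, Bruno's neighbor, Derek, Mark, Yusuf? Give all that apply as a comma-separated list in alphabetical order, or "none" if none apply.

Bruno, Bruno's neighbor, Mark, Yusuf

*him* is a pronoun; Principle B requires it to be free in its binding domain — the clause headed by 'warned'.
— Bruno: possessor inside the subject DP of the matrix clause; does not c-command the pronoun — Principle B does not apply; allowed.
— Bruno's neighbor: subject of the matrix clause; c-commands the pronoun but lies outside its binding domain — allowed.
— Derek: object of the clause headed by 'warned'; c-commands the pronoun within its binding domain — blocked (Principle B).
— Mark: subject of the clause headed by 'suspected'; c-commands the pronoun but lies outside its binding domain — allowed.
— Yusuf: subject of the clause headed by 'thought'; c-commands the pronoun but lies outside its binding domain — allowed.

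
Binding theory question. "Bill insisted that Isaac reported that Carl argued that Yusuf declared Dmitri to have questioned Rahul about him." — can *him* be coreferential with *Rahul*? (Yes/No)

*him* is a pronoun; Principle B requires it to be free in its binding domain — the clause headed by 'questioned'.
— Rahul: object of the clause headed by 'questioned'; c-commands the pronoun within its binding domain — blocked (Principle B).

No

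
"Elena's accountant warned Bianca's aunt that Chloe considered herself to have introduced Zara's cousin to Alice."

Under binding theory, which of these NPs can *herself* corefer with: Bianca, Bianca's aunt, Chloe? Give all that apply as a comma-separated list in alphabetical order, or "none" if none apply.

*herself* is a reflexive; Principle A requires it to be bound within its binding domain — the clause headed by 'considered'.
— Bianca: possessor inside the object DP of the matrix clause; does not c-command the reflexive — cannot bind it (Principle A).
— Bianca's aunt: object of the matrix clause; c-commands the reflexive but lies outside its binding domain — cannot bind it (Principle A).
— Chloe: subject of the clause headed by 'considered'; c-commands the reflexive within its binding domain — allowed (Principle A).

Chloe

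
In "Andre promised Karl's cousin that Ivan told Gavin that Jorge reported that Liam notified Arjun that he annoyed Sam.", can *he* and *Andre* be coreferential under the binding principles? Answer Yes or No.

*Andre* is an R-expression; Principle C requires it to be free (not bound by any c-commanding expression).
— he: subject of the clause headed by 'annoyed'; the pronoun does not c-command the R-expression — coreference allowed.

Yes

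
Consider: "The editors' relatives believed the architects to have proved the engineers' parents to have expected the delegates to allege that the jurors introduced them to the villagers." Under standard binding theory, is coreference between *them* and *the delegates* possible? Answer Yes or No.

Yes

*the delegates* is an R-expression; Principle C requires it to be free (not bound by any c-commanding expression).
— them: object of the clause headed by 'introduced'; the pronoun does not c-command the R-expression — coreference allowed.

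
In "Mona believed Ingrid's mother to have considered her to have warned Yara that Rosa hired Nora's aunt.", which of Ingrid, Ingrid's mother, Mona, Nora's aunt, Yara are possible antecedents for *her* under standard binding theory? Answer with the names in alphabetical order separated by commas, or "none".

Ingrid, Mona

*her* is a pronoun; Principle B requires it to be free in its binding domain — the clause headed by 'considered'.
— Ingrid: possessor inside the subject DP of the clause headed by 'considered'; does not c-command the pronoun — Principle B does not apply; allowed.
— Ingrid's mother: subject of the clause headed by 'considered'; c-commands the pronoun within its binding domain — blocked (Principle B).
— Mona: subject of the matrix clause; c-commands the pronoun but lies outside its binding domain — allowed.
— Nora's aunt: object of the clause headed by 'hired'; is c-commanded by the pronoun; coreference would bind this R-expression — blocked (Principle C).
— Yara: object of the clause headed by 'warned'; is c-commanded by the pronoun; coreference would bind this R-expression — blocked (Principle C).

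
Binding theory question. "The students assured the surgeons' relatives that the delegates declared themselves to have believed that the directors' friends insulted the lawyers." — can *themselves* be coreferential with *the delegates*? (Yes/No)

Yes

*themselves* is a reflexive; Principle A requires it to be bound within its binding domain — the clause headed by 'declared'.
— the delegates: subject of the clause headed by 'declared'; c-commands the reflexive within its binding domain — allowed (Principle A).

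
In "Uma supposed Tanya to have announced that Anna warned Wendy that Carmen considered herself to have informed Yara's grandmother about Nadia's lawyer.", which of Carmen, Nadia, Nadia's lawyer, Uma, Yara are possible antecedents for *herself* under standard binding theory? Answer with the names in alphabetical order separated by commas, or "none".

Carmen

*herself* is a reflexive; Principle A requires it to be bound within its binding domain — the clause headed by 'considered'.
— Carmen: subject of the clause headed by 'considered'; c-commands the reflexive within its binding domain — allowed (Principle A).
— Nadia: possessor inside the second object DP of the clause headed by 'informed'; does not c-command the reflexive — cannot bind it (Principle A).
— Nadia's lawyer: second object of the clause headed by 'informed'; does not c-command the reflexive — cannot bind it (Principle A).
— Uma: subject of the matrix clause; c-commands the reflexive but lies outside its binding domain — cannot bind it (Principle A).
— Yara: possessor inside the object DP of the clause headed by 'informed'; does not c-command the reflexive — cannot bind it (Principle A).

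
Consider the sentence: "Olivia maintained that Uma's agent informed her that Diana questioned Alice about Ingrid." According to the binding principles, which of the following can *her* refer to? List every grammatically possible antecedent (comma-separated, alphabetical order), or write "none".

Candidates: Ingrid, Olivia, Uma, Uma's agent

Olivia, Uma

*her* is a pronoun; Principle B requires it to be free in its binding domain — the clause headed by 'informed'.
— Ingrid: second object of the clause headed by 'questioned'; is c-commanded by the pronoun; coreference would bind this R-expression — blocked (Principle C).
— Olivia: subject of the matrix clause; c-commands the pronoun but lies outside its binding domain — allowed.
— Uma: possessor inside the subject DP of the clause headed by 'informed'; does not c-command the pronoun — Principle B does not apply; allowed.
— Uma's agent: subject of the clause headed by 'informed'; c-commands the pronoun within its binding domain — blocked (Principle B).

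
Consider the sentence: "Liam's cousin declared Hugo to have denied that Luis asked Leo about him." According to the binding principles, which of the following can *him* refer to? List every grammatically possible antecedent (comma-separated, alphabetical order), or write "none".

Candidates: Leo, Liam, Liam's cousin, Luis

Liam, Liam's cousin

*him* is a pronoun; Principle B requires it to be free in its binding domain — the clause headed by 'asked'.
— Leo: object of the clause headed by 'asked'; c-commands the pronoun within its binding domain — blocked (Principle B).
— Liam: possessor inside the subject DP of the matrix clause; does not c-command the pronoun — Principle B does not apply; allowed.
— Liam's cousin: subject of the matrix clause; c-commands the pronoun but lies outside its binding domain — allowed.
— Luis: subject of the clause headed by 'asked'; c-commands the pronoun within its binding domain — blocked (Principle B).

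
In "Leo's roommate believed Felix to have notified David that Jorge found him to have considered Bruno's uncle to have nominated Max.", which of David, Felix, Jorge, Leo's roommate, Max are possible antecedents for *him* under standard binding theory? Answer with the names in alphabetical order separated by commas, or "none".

*him* is a pronoun; Principle B requires it to be free in its binding domain — the clause headed by 'found'.
— David: object of the clause headed by 'notified'; c-commands the pronoun but lies outside its binding domain — allowed.
— Felix: subject of the clause headed by 'notified'; c-commands the pronoun but lies outside its binding domain — allowed.
— Jorge: subject of the clause headed by 'found'; c-commands the pronoun within its binding domain — blocked (Principle B).
— Leo's roommate: subject of the matrix clause; c-commands the pronoun but lies outside its binding domain — allowed.
— Max: object of the clause headed by 'nominated'; is c-commanded by the pronoun; coreference would bind this R-expression — blocked (Principle C).

David, Felix, Leo's roommate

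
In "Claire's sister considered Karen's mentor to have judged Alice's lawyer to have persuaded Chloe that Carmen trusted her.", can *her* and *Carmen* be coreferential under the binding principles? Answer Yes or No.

*Carmen* is an R-expression; Principle C requires it to be free (not bound by any c-commanding expression).
— her: object of the clause headed by 'trusted'; the R-expression locally c-commands the pronoun — coreference blocked (Principle B on the pronoun).

No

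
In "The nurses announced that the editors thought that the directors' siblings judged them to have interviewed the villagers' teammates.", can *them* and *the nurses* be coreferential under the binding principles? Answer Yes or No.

*the nurses* is an R-expression; Principle C requires it to be free (not bound by any c-commanding expression).
— them: subject of the clause headed by 'interviewed'; the pronoun does not c-command the R-expression — coreference allowed.

Yes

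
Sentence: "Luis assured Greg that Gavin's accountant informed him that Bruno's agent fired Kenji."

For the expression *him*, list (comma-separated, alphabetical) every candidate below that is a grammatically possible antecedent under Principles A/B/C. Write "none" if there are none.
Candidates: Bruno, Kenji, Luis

Luis

*him* is a pronoun; Principle B requires it to be free in its binding domain — the clause headed by 'informed'.
— Bruno: possessor inside the subject DP of the clause headed by 'fired'; is c-commanded by the pronoun; coreference would bind this R-expression — blocked (Principle C).
— Kenji: object of the clause headed by 'fired'; is c-commanded by the pronoun; coreference would bind this R-expression — blocked (Principle C).
— Luis: subject of the matrix clause; c-commands the pronoun but lies outside its binding domain — allowed.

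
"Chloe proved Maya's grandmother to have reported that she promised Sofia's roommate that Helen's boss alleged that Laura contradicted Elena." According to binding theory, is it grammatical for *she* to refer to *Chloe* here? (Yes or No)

Yes

*Chloe* is an R-expression; Principle C requires it to be free (not bound by any c-commanding expression).
— she: subject of the clause headed by 'promised'; the pronoun does not c-command the R-expression — coreference allowed.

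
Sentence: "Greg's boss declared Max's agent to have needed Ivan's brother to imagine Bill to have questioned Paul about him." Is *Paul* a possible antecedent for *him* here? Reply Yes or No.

*him* is a pronoun; Principle B requires it to be free in its binding domain — the clause headed by 'questioned'.
— Paul: object of the clause headed by 'questioned'; c-commands the pronoun within its binding domain — blocked (Principle B).

No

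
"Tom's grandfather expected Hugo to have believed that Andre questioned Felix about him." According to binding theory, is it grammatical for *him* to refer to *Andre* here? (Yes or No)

*Andre* is an R-expression; Principle C requires it to be free (not bound by any c-commanding expression).
— him: second object of the clause headed by 'questioned'; the R-expression locally c-commands the pronoun — coreference blocked (Principle B on the pronoun).

No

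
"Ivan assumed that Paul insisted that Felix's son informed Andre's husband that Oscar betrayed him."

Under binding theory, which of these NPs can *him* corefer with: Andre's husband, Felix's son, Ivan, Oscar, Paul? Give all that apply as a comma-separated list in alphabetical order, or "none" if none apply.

*him* is a pronoun; Principle B requires it to be free in its binding domain — the clause headed by 'betrayed'.
— Andre's husband: object of the clause headed by 'informed'; c-commands the pronoun but lies outside its binding domain — allowed.
— Felix's son: subject of the clause headed by 'informed'; c-commands the pronoun but lies outside its binding domain — allowed.
— Ivan: subject of the matrix clause; c-commands the pronoun but lies outside its binding domain — allowed.
— Oscar: subject of the clause headed by 'betrayed'; c-commands the pronoun within its binding domain — blocked (Principle B).
— Paul: subject of the clause headed by 'insisted'; c-commands the pronoun but lies outside its binding domain — allowed.

Andre's husband, Felix's son, Ivan, Paul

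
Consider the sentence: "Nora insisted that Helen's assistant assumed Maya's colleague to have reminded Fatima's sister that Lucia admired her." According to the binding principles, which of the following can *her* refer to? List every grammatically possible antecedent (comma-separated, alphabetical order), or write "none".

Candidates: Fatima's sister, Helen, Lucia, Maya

Fatima's sister, Helen, Maya

*her* is a pronoun; Principle B requires it to be free in its binding domain — the clause headed by 'admired'.
— Fatima's sister: object of the clause headed by 'reminded'; c-commands the pronoun but lies outside its binding domain — allowed.
— Helen: possessor inside the subject DP of the clause headed by 'assumed'; does not c-command the pronoun — Principle B does not apply; allowed.
— Lucia: subject of the clause headed by 'admired'; c-commands the pronoun within its binding domain — blocked (Principle B).
— Maya: possessor inside the subject DP of the clause headed by 'reminded'; does not c-command the pronoun — Principle B does not apply; allowed.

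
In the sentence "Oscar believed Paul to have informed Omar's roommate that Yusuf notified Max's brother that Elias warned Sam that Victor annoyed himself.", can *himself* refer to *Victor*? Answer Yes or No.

*himself* is a reflexive; Principle A requires it to be bound within its binding domain — the clause headed by 'annoyed'.
— Victor: subject of the clause headed by 'annoyed'; c-commands the reflexive within its binding domain — allowed (Principle A).

Yes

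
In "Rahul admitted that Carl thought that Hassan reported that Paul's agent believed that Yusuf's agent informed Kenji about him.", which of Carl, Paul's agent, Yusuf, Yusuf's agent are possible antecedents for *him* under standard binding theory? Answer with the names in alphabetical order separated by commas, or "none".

*him* is a pronoun; Principle B requires it to be free in its binding domain — the clause headed by 'informed'.
— Carl: subject of the clause headed by 'thought'; c-commands the pronoun but lies outside its binding domain — allowed.
— Paul's agent: subject of the clause headed by 'believed'; c-commands the pronoun but lies outside its binding domain — allowed.
— Yusuf: possessor inside the subject DP of the clause headed by 'informed'; does not c-command the pronoun — Principle B does not apply; allowed.
— Yusuf's agent: subject of the clause headed by 'informed'; c-commands the pronoun within its binding domain — blocked (Principle B).

Carl, Paul's agent, Yusuf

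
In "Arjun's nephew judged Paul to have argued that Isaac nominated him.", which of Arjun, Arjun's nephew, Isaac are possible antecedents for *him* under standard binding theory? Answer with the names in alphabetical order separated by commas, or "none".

Arjun, Arjun's nephew

*him* is a pronoun; Principle B requires it to be free in its binding domain — the clause headed by 'nominated'.
— Arjun: possessor inside the subject DP of the matrix clause; does not c-command the pronoun — Principle B does not apply; allowed.
— Arjun's nephew: subject of the matrix clause; c-commands the pronoun but lies outside its binding domain — allowed.
— Isaac: subject of the clause headed by 'nominated'; c-commands the pronoun within its binding domain — blocked (Principle B).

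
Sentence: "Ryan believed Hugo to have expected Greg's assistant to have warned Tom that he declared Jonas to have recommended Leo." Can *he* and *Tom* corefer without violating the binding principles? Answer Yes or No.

*Tom* is an R-expression; Principle C requires it to be free (not bound by any c-commanding expression).
— he: subject of the clause headed by 'declared'; the pronoun does not c-command the R-expression — coreference allowed.

Yes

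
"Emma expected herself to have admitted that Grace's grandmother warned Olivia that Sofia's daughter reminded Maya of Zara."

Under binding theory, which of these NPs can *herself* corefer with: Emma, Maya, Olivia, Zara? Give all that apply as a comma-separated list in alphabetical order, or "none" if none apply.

Emma

*herself* is a reflexive; Principle A requires it to be bound within its binding domain — the matrix clause.
— Emma: subject of the matrix clause; c-commands the reflexive within its binding domain — allowed (Principle A).
— Maya: object of the clause headed by 'reminded'; does not c-command the reflexive — cannot bind it (Principle A).
— Olivia: object of the clause headed by 'warned'; does not c-command the reflexive — cannot bind it (Principle A).
— Zara: second object of the clause headed by 'reminded'; does not c-command the reflexive — cannot bind it (Principle A).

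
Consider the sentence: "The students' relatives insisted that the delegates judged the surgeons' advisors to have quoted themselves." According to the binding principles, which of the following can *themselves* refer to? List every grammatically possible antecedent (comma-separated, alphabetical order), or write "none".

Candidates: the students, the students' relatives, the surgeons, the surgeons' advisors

the surgeons' advisors

*themselves* is a reflexive; Principle A requires it to be bound within its binding domain — the clause headed by 'quoted'.
— the students: possessor inside the subject DP of the matrix clause; does not c-command the reflexive — cannot bind it (Principle A).
— the students' relatives: subject of the matrix clause; c-commands the reflexive but lies outside its binding domain — cannot bind it (Principle A).
— the surgeons: possessor inside the subject DP of the clause headed by 'quoted'; does not c-command the reflexive — cannot bind it (Principle A).
— the surgeons' advisors: subject of the clause headed by 'quoted'; c-commands the reflexive within its binding domain — allowed (Principle A).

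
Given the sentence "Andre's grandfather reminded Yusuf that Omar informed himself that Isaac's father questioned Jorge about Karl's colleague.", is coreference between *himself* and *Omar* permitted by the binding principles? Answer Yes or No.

Yes

*himself* is a reflexive; Principle A requires it to be bound within its binding domain — the clause headed by 'informed'.
— Omar: subject of the clause headed by 'informed'; c-commands the reflexive within its binding domain — allowed (Principle A).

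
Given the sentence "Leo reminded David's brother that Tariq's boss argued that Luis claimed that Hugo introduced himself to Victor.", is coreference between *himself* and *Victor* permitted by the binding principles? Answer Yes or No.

*himself* is a reflexive; Principle A requires it to be bound within its binding domain — the clause headed by 'introduced'.
— Victor: second object of the clause headed by 'introduced'; does not c-command the reflexive — cannot bind it (Principle A).

No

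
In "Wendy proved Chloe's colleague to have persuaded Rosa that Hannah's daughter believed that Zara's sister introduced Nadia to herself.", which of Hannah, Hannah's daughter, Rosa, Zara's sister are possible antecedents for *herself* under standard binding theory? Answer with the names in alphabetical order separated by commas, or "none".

Zara's sister

*herself* is a reflexive; Principle A requires it to be bound within its binding domain — the clause headed by 'introduced'.
— Hannah: possessor inside the subject DP of the clause headed by 'believed'; does not c-command the reflexive — cannot bind it (Principle A).
— Hannah's daughter: subject of the clause headed by 'believed'; c-commands the reflexive but lies outside its binding domain — cannot bind it (Principle A).
— Rosa: object of the clause headed by 'persuaded'; c-commands the reflexive but lies outside its binding domain — cannot bind it (Principle A).
— Zara's sister: subject of the clause headed by 'introduced'; c-commands the reflexive within its binding domain — allowed (Principle A).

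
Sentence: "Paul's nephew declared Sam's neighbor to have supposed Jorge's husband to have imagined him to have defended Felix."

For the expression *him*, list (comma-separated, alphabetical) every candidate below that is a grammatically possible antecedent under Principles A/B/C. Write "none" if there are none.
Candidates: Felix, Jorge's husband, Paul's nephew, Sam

Paul's nephew, Sam

*him* is a pronoun; Principle B requires it to be free in its binding domain — the clause headed by 'imagined'.
— Felix: object of the clause headed by 'defended'; is c-commanded by the pronoun; coreference would bind this R-expression — blocked (Principle C).
— Jorge's husband: subject of the clause headed by 'imagined'; c-commands the pronoun within its binding domain — blocked (Principle B).
— Paul's nephew: subject of the matrix clause; c-commands the pronoun but lies outside its binding domain — allowed.
— Sam: possessor inside the subject DP of the clause headed by 'supposed'; does not c-command the pronoun — Principle B does not apply; allowed.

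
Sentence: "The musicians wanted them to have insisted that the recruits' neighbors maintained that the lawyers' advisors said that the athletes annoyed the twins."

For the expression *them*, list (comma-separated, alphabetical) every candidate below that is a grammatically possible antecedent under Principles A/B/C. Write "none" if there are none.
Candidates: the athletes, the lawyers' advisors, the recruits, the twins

none

*them* is a pronoun; Principle B requires it to be free in its binding domain — the matrix clause.
— the athletes: subject of the clause headed by 'annoyed'; is c-commanded by the pronoun; coreference would bind this R-expression — blocked (Principle C).
— the lawyers' advisors: subject of the clause headed by 'said'; is c-commanded by the pronoun; coreference would bind this R-expression — blocked (Principle C).
— the recruits: possessor inside the subject DP of the clause headed by 'maintained'; is c-commanded by the pronoun; coreference would bind this R-expression — blocked (Principle C).
— the twins: object of the clause headed by 'annoyed'; is c-commanded by the pronoun; coreference would bind this R-expression — blocked (Principle C).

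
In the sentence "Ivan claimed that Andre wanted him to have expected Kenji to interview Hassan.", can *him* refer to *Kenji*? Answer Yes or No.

*him* is a pronoun; Principle B requires it to be free in its binding domain — the clause headed by 'wanted'.
— Kenji: subject of the clause headed by 'interview'; is c-commanded by the pronoun; coreference would bind this R-expression — blocked (Principle C).

No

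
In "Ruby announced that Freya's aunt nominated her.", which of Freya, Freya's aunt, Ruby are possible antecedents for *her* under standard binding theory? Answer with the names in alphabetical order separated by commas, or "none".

Freya, Ruby

*her* is a pronoun; Principle B requires it to be free in its binding domain — the clause headed by 'nominated'.
— Freya: possessor inside the subject DP of the clause headed by 'nominated'; does not c-command the pronoun — Principle B does not apply; allowed.
— Freya's aunt: subject of the clause headed by 'nominated'; c-commands the pronoun within its binding domain — blocked (Principle B).
— Ruby: subject of the matrix clause; c-commands the pronoun but lies outside its binding domain — allowed.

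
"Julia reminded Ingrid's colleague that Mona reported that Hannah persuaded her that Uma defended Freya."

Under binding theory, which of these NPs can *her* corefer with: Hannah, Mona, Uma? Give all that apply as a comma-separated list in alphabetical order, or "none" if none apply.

Mona

*her* is a pronoun; Principle B requires it to be free in its binding domain — the clause headed by 'persuaded'.
— Hannah: subject of the clause headed by 'persuaded'; c-commands the pronoun within its binding domain — blocked (Principle B).
— Mona: subject of the clause headed by 'reported'; c-commands the pronoun but lies outside its binding domain — allowed.
— Uma: subject of the clause headed by 'defended'; is c-commanded by the pronoun; coreference would bind this R-expression — blocked (Principle C).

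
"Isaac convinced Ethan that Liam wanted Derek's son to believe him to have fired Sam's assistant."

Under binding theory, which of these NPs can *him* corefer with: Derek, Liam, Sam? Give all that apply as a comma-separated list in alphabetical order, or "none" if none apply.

Derek, Liam

*him* is a pronoun; Principle B requires it to be free in its binding domain — the clause headed by 'believe'.
— Derek: possessor inside the subject DP of the clause headed by 'believe'; does not c-command the pronoun — Principle B does not apply; allowed.
— Liam: subject of the clause headed by 'wanted'; c-commands the pronoun but lies outside its binding domain — allowed.
— Sam: possessor inside the object DP of the clause headed by 'fired'; is c-commanded by the pronoun; coreference would bind this R-expression — blocked (Principle C).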